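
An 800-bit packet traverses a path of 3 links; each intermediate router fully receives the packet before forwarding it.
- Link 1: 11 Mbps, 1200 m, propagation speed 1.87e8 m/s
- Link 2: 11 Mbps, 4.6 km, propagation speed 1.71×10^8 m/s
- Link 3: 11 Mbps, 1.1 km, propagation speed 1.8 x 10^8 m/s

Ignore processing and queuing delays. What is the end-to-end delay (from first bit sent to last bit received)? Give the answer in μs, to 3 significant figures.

Transmission delay per hop = L/R = 800/11000000 = 72.7273 μs; 3 hops → 218.182 μs.
Propagation delays (d/s per hop): 6.41711, 26.9006, 6.11111 μs; sum = 39.4288 μs.
End-to-end = 258 μs.

258 μs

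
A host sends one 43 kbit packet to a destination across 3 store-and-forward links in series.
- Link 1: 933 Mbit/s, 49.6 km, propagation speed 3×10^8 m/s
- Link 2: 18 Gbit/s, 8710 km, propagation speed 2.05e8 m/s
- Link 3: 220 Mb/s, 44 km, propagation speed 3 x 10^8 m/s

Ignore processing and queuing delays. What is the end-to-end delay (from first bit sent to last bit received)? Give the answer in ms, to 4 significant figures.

L = 43000 bits.
Transmission delays (L/R per hop): 0.0460879, 0.00238889, 0.195455 ms; sum = 0.243931 ms.
Propagation delays (d/s per hop): 0.165333, 42.4878, 0.146667 ms; sum = 42.7998 ms.
End-to-end = 43.04 ms.

43.04 ms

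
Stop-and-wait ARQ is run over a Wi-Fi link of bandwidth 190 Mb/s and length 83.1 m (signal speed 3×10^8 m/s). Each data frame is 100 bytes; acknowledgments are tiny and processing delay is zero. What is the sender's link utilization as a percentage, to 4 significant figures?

t_tx = L/R = 800/190000000 = 4.21053e-06 s.
t_prop = 83.1/300000000 = 2.77e-07 s; RTT = 5.54e-07 s.
Cycle = t_tx + RTT = 4.76453e-06 s.
Utilization = t_tx / cycle = 4.21053e-06/4.76453e-06 = 88.37 %.

88.37 %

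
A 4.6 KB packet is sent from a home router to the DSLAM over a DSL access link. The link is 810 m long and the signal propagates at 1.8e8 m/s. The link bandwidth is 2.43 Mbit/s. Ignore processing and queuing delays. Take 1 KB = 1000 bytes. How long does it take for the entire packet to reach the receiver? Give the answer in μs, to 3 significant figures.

L = 36800 bits.
Transmission delay = L/R = 36800 / 2430000 = 15144 μs.
Propagation delay = d/s = 810 m / 180000000 m/s = 4.5 μs.
Total = 15100 μs.

15100 μs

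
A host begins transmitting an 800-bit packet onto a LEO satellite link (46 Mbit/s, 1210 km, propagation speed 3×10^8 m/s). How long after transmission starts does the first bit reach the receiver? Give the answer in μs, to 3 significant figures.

First bit experiences only propagation delay: d/s = 1210000/300000000 = 4030 μs.

4030 μs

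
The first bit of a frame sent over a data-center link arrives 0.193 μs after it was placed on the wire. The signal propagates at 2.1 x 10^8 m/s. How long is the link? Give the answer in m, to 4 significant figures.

40.53 m

d = s × t_prop = 210000000 × 1.93e-07 = 40.53 m.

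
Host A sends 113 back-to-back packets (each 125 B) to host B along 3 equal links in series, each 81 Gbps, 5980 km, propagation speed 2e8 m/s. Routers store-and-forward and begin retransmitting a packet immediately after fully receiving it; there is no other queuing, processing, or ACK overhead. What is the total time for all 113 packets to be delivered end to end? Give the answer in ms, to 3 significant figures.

Per-hop transmission t_tx = L/R = 1000/81000000000 = 1.23457e-05 ms.
Per-hop propagation t_prop = 5980000/200000000 = 29.9 ms.
Pipeline fill: first packet needs 3·t_tx to clear all hops; remaining 112 packets each add one t_tx.
Total = (3+113-1)·t_tx + 3·t_prop = 115·1.23457e-05 + 3·29.9 = 89.7 ms.

89.7 ms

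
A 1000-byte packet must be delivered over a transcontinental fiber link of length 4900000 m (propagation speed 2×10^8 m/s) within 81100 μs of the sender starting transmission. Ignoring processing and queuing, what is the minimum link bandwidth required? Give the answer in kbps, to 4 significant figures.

L = 8000 bits.
Propagation delay = 4900000 / 200000000 = 24500 μs.
Transmission budget = 81100 − 24500 = 56600 μs.
R ≥ L / t_tx = 8000 bits / 0.0566 s = 141.3 kbps.

141.3 kbps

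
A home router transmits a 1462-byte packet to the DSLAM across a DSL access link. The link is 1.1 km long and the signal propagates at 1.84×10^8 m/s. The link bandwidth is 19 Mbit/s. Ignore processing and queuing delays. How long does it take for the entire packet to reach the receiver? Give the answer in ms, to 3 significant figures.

0.622 ms

L = 1462 × 8 = 11696 bits.
Transmission delay = L/R = 11696 / 19000000 = 0.615579 ms.
Propagation delay = d/s = 1100 m / 184000000 m/s = 0.00597826 ms.
Total = 0.622 ms.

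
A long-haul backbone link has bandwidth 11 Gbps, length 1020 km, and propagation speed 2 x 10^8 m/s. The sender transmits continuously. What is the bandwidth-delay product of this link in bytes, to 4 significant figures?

Propagation delay = 1020000 / 200000000 = 0.0051 s.
BDP = R × t_prop = 11000000000 × 0.0051 = 56100000 bits.
In bytes: 56100000/8 = 7013000 bytes.

7013000 bytes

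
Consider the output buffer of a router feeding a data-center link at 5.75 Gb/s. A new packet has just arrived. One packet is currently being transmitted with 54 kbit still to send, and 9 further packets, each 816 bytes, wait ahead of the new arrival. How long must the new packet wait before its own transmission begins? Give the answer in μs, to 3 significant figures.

19.6 μs

Each queued packet: L/R = 6528/5750000000 = 1.1353 μs.
9 queued → 10.2177 μs.
Plus remaining 54000 bits of current packet: 9.3913 μs.
Queuing delay = 19.6 μs.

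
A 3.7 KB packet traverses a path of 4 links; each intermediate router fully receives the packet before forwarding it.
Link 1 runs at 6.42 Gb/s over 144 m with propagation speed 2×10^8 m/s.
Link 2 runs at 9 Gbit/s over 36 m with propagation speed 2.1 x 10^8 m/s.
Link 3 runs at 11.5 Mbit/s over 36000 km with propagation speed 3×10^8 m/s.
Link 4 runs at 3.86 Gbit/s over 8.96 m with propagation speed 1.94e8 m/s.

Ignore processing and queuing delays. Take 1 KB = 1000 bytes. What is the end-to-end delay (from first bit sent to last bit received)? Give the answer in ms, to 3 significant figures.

123 ms

L = 29600 bits.
Transmission delays (L/R per hop): 0.00461059, 0.00328889, 2.57391, 0.00766839 ms; sum = 2.58948 ms.
Propagation delays (d/s per hop): 0.00072, 0.000171429, 120, 4.61856e-05 ms; sum = 120.001 ms.
End-to-end = 123 ms.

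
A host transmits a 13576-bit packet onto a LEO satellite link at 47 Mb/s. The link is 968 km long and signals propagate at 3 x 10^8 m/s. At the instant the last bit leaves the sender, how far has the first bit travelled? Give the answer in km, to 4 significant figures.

t_tx = L/R = 13576/47000000 = 0.000288851 s.
Distance = s × t_tx = 300000000 × 0.000288851 = 86.66 km.

86.66 km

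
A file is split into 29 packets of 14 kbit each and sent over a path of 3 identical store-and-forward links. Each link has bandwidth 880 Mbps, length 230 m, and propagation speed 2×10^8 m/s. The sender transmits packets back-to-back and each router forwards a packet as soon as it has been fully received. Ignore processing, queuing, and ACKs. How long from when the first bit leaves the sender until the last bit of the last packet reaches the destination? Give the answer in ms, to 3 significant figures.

0.497 ms

Per-hop transmission t_tx = L/R = 14000/880000000 = 0.0159091 ms.
Per-hop propagation t_prop = 230/200000000 = 0.00115 ms.
Pipeline fill: first packet needs 3·t_tx to clear all hops; remaining 28 packets each add one t_tx.
Total = (3+29-1)·t_tx + 3·t_prop = 31·0.0159091 + 3·0.00115 = 0.497 ms.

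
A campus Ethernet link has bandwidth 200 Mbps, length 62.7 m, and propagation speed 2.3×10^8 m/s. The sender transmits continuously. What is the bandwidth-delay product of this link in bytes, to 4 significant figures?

Propagation delay = 62.7 / 2.3e+08 = 2.72609e-07 s.
BDP = R × t_prop = 200000000 × 2.72609e-07 = 54.5217 bits.
In bytes: 54.5217/8 = 6.815 bytes.

6.815 bytes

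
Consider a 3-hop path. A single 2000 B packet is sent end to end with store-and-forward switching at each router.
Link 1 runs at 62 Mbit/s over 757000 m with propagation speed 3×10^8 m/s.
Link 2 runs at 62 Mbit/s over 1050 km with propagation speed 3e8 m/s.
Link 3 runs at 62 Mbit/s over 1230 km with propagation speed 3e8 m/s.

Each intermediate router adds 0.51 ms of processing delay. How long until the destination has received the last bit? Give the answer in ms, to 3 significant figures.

11.9 ms

L = 2000 × 8 = 16000 bits.
Transmission delay per hop = L/R = 16000/62000000 = 0.258065 ms; 3 hops → 0.774194 ms.
Propagation delays (d/s per hop): 2.52333, 3.5, 4.1 ms; sum = 10.1233 ms.
Processing at 2 router(s): 2 × 0.51 ms = 1.02 ms.
End-to-end = 11.9 ms.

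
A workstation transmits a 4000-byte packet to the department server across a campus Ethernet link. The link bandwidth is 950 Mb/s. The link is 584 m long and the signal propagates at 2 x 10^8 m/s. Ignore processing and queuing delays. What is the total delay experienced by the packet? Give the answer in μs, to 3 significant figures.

L = 4000 × 8 = 32000 bits.
Transmission delay = L/R = 32000 / 950000000 = 33.6842 μs.
Propagation delay = d/s = 584 m / 200000000 m/s = 2.92 μs.
Total = 36.6 μs.

36.6 μs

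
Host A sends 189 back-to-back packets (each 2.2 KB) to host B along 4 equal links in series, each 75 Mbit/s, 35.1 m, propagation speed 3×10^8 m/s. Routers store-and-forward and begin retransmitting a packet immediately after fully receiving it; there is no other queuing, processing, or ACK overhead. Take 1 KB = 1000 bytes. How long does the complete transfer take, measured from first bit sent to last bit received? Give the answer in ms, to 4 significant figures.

45.06 ms

Per-hop transmission t_tx = L/R = 17600/75000000 = 0.234667 ms.
Per-hop propagation t_prop = 35.1/300000000 = 0.000117 ms.
Pipeline fill: first packet needs 4·t_tx to clear all hops; remaining 188 packets each add one t_tx.
Total = (4+189-1)·t_tx + 4·t_prop = 192·0.234667 + 4·0.000117 = 45.06 ms.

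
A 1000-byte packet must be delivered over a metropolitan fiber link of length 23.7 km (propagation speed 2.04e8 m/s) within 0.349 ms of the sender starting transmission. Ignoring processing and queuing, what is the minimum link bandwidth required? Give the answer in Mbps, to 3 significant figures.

L = 8000 bits.
Propagation delay = 23700 / 204000000 = 0.116176 ms.
Transmission budget = 0.349 − 0.116176 = 0.232824 ms.
R ≥ L / t_tx = 8000 bits / 0.000232824 s = 34.4 Mbps.

34.4 Mbps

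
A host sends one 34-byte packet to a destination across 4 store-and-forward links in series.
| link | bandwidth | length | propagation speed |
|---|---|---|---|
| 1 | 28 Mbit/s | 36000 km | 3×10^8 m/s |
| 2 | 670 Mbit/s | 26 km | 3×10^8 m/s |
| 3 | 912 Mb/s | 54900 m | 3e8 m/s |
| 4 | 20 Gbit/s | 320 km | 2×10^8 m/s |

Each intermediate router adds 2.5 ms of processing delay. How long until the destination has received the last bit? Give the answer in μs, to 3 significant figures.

129000 μs

L = 34 × 8 = 272 bits.
Transmission delays (L/R per hop): 9.71429, 0.40597, 0.298246, 0.0136 μs; sum = 10.4321 μs.
Propagation delays (d/s per hop): 120000, 86.6667, 183, 1600 μs; sum = 121870 μs.
Processing at 3 router(s): 3 × 2.5 ms = 7500 μs.
End-to-end = 129000 μs.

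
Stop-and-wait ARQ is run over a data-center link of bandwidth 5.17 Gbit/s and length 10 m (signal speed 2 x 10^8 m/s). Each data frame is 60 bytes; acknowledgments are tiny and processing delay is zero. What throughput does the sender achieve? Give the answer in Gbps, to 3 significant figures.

t_tx = L/R = 480/5170000000 = 9.28433e-08 s.
t_prop = 10/200000000 = 5e-08 s; RTT = 1e-07 s.
Cycle = t_tx + RTT = 1.92843e-07 s.
Throughput = L / cycle = 480 / 1.92843e-07 = 2.49 Gbps.

2.49 Gbps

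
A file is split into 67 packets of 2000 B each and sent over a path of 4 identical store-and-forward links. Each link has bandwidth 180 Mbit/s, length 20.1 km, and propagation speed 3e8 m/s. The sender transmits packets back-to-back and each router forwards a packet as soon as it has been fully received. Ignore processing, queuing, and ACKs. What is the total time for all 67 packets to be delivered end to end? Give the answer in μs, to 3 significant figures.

6490 μs

Per-hop transmission t_tx = L/R = 16000/180000000 = 88.8889 μs.
Per-hop propagation t_prop = 20100/300000000 = 67 μs.
Pipeline fill: first packet needs 4·t_tx to clear all hops; remaining 66 packets each add one t_tx.
Total = (4+67-1)·t_tx + 4·t_prop = 70·88.8889 + 4·67 = 6490 μs.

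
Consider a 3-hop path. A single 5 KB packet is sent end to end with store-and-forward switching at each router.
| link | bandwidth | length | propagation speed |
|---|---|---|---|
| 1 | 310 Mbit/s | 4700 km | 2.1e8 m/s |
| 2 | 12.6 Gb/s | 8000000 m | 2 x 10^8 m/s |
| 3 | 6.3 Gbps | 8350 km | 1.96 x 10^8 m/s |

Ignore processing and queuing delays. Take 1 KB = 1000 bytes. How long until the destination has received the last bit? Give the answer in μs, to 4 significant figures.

L = 40000 bits.
Transmission delays (L/R per hop): 129.032, 3.1746, 6.34921 μs; sum = 138.556 μs.
Propagation delays (d/s per hop): 22381, 40000, 42602 μs; sum = 104983 μs.
End-to-end = 105100 μs.

105100 μs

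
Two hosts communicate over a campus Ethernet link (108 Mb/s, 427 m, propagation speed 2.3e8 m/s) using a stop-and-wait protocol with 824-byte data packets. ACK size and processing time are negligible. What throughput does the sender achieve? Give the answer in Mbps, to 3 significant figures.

t_tx = L/R = 6592/108000000 = 6.1037e-05 s.
t_prop = 427/2.3e+08 = 1.85652e-06 s; RTT = 3.71304e-06 s.
Cycle = t_tx + RTT = 6.47501e-05 s.
Throughput = L / cycle = 6592 / 6.47501e-05 = 102 Mbps.

102 Mbps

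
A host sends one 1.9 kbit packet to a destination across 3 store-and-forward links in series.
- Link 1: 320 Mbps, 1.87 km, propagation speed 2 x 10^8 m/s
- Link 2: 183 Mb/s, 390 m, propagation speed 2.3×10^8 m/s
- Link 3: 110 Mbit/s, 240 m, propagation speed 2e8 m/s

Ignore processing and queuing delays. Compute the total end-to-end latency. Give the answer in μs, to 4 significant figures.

45.84 μs

L = 1900 bits.
Transmission delays (L/R per hop): 5.9375, 10.3825, 17.2727 μs; sum = 33.5927 μs.
Propagation delays (d/s per hop): 9.35, 1.69565, 1.2 μs; sum = 12.2457 μs.
End-to-end = 45.84 μs.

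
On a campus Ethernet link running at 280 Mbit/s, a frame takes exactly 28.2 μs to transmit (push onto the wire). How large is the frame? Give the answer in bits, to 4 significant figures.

7896 bits

L = R × t_tx = 280000000 b/s × 2.82e-05 s = 7896 bits.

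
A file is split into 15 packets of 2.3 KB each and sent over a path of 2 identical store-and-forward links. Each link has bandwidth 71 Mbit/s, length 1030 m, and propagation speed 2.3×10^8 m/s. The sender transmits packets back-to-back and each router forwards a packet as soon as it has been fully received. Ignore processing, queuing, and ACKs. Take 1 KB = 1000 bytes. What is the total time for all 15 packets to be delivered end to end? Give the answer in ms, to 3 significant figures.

Per-hop transmission t_tx = L/R = 18400/71000000 = 0.259155 ms.
Per-hop propagation t_prop = 1030/2.3e+08 = 0.00447826 ms.
Pipeline fill: first packet needs 2·t_tx to clear all hops; remaining 14 packets each add one t_tx.
Total = (2+15-1)·t_tx + 2·t_prop = 16·0.259155 + 2·0.00447826 = 4.16 ms.

4.16 ms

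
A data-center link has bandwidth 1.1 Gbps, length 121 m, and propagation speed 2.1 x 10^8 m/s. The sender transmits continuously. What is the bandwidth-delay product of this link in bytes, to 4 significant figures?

Propagation delay = 121 / 210000000 = 5.7619e-07 s.
BDP = R × t_prop = 1100000000 × 5.7619e-07 = 633.81 bits.
In bytes: 633.81/8 = 79.23 bytes.

79.23 bytes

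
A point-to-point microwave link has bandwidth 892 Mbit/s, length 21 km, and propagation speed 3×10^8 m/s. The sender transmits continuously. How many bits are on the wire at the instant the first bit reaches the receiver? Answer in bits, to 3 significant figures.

62400 bits

Propagation delay = 21000 / 300000000 = 7e-05 s.
BDP = R × t_prop = 892000000 × 7e-05 = 62440 bits.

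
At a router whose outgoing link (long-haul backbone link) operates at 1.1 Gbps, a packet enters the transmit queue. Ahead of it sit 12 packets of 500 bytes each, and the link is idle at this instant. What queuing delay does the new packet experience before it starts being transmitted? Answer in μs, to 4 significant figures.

Each queued packet: L/R = 4000/1100000000 = 3.63636 μs.
12 queued → 43.6364 μs.
Queuing delay = 43.64 μs.

43.64 μs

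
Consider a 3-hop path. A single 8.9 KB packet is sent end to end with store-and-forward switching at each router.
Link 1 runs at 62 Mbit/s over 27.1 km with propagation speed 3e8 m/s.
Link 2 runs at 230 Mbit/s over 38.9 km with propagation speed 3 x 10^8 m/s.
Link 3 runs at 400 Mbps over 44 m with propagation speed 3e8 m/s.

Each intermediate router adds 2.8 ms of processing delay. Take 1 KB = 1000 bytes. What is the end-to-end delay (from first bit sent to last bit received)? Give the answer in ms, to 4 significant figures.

L = 71200 bits.
Transmission delays (L/R per hop): 1.14839, 0.309565, 0.178 ms; sum = 1.63595 ms.
Propagation delays (d/s per hop): 0.0903333, 0.129667, 0.000146667 ms; sum = 0.220147 ms.
Processing at 2 router(s): 2 × 2.8 ms = 5.6 ms.
End-to-end = 7.456 ms.

7.456 ms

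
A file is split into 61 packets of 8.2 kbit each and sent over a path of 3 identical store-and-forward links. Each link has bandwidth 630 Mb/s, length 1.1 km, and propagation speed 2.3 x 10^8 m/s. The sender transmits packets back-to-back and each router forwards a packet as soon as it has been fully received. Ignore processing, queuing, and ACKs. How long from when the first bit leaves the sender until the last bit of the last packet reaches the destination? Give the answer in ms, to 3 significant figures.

Per-hop transmission t_tx = L/R = 8200/630000000 = 0.0130159 ms.
Per-hop propagation t_prop = 1100/2.3e+08 = 0.00478261 ms.
Pipeline fill: first packet needs 3·t_tx to clear all hops; remaining 60 packets each add one t_tx.
Total = (3+61-1)·t_tx + 3·t_prop = 63·0.0130159 + 3·0.00478261 = 0.834 ms.

0.834 ms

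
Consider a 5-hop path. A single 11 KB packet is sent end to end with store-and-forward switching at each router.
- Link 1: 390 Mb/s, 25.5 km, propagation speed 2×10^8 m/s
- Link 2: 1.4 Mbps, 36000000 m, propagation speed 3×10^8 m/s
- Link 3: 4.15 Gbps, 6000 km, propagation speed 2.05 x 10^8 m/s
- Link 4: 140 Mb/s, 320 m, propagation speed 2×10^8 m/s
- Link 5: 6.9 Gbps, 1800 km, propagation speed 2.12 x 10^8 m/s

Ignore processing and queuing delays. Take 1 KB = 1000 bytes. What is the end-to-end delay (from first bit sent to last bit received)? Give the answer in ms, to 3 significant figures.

L = 88000 bits.
Transmission delays (L/R per hop): 0.225641, 62.8571, 0.0212048, 0.628571, 0.0127536 ms; sum = 63.7453 ms.
Propagation delays (d/s per hop): 0.1275, 120, 29.2683, 0.0016, 8.49057 ms; sum = 157.888 ms.
End-to-end = 222 ms.

222 ms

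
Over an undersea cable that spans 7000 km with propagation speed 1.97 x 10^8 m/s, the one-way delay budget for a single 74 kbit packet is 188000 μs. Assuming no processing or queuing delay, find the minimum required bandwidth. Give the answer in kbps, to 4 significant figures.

Propagation delay = 7000000 / 197000000 = 35533 μs.
Transmission budget = 188000 − 35533 = 152467 μs.
R ≥ L / t_tx = 74000 bits / 0.152467 s = 485.4 kbps.

485.4 kbps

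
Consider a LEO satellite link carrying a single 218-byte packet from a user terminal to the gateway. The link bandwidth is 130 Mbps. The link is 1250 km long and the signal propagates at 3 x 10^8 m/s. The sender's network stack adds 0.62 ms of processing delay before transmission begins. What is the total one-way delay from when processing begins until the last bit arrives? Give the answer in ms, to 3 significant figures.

L = 218 × 8 = 1744 bits.
Transmission delay = L/R = 1744 / 130000000 = 0.0134154 ms.
Propagation delay = d/s = 1250000 m / 300000000 m/s = 4.16667 ms.
Plus processing delay 0.62 ms = 0.62 ms.
Total = 4.80 ms.

4.80 ms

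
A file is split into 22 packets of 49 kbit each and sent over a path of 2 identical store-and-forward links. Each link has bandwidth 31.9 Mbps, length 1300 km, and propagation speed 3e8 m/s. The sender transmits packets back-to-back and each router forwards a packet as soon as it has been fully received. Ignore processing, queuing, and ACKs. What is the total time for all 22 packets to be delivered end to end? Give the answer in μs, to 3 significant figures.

Per-hop transmission t_tx = L/R = 49000/31900000 = 1536.05 μs.
Per-hop propagation t_prop = 1300000/300000000 = 4333.33 μs.
Pipeline fill: first packet needs 2·t_tx to clear all hops; remaining 21 packets each add one t_tx.
Total = (2+22-1)·t_tx + 2·t_prop = 23·1536.05 + 2·4333.33 = 44000 μs.

44000 μs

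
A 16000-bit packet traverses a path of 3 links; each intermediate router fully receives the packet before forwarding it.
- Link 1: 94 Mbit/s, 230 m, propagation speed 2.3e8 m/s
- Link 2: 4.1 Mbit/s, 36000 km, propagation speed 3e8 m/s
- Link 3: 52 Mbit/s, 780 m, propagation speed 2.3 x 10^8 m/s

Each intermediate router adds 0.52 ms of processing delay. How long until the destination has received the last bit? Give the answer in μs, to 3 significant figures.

Transmission delays (L/R per hop): 170.213, 3902.44, 307.692 μs; sum = 4380.34 μs.
Propagation delays (d/s per hop): 1, 120000, 3.3913 μs; sum = 120004 μs.
Processing at 2 router(s): 2 × 0.52 ms = 1040 μs.
End-to-end = 125000 μs.

125000 μs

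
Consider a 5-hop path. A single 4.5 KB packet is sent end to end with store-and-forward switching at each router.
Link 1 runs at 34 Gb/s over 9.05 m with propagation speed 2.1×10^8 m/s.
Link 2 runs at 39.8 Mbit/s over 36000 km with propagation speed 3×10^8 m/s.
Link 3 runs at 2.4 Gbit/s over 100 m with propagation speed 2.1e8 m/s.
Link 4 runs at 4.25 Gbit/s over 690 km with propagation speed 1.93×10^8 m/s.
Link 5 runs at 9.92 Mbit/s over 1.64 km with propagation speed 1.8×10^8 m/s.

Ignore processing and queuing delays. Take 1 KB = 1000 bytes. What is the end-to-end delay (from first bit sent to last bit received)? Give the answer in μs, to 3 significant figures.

128000 μs

L = 36000 bits.
Transmission delays (L/R per hop): 1.05882, 904.523, 15, 8.47059, 3629.03 μs; sum = 4558.08 μs.
Propagation delays (d/s per hop): 0.0430952, 120000, 0.47619, 3575.13, 9.11111 μs; sum = 123585 μs.
End-to-end = 128000 μs.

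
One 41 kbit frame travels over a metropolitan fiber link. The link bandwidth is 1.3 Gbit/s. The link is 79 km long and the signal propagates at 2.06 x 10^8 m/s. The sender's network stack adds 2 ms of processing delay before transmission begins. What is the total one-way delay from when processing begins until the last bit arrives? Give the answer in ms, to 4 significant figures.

L = 41000 bits.
Transmission delay = L/R = 41000 / 1300000000 = 0.0315385 ms.
Propagation delay = d/s = 79000 m / 206000000 m/s = 0.383495 ms.
Plus processing delay 2 ms = 2 ms.
Total = 2.415 ms.

2.415 ms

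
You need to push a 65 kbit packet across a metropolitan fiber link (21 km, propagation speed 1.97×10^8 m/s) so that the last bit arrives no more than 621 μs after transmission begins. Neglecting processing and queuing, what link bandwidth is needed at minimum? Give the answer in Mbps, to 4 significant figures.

126.4 Mbps

Propagation delay = 21000 / 197000000 = 106.599 μs.
Transmission budget = 621 − 106.599 = 514.401 μs.
R ≥ L / t_tx = 65000 bits / 0.000514401 s = 126.4 Mbps.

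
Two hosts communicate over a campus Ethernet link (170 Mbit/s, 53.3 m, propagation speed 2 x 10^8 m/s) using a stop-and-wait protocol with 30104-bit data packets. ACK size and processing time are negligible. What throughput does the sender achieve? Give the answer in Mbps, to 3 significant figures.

169 Mbps

t_tx = L/R = 30104/170000000 = 0.000177082 s.
t_prop = 53.3/200000000 = 2.665e-07 s; RTT = 5.33e-07 s.
Cycle = t_tx + RTT = 0.000177615 s.
Throughput = L / cycle = 30104 / 0.000177615 = 169 Mbps.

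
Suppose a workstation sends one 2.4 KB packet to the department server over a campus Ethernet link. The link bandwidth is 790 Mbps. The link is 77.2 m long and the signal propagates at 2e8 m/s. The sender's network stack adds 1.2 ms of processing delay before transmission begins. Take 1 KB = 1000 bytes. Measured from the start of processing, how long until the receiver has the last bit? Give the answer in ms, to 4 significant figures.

L = 19200 bits.
Transmission delay = L/R = 19200 / 790000000 = 0.0243038 ms.
Propagation delay = d/s = 77.2 m / 200000000 m/s = 0.000386 ms.
Plus processing delay 1.2 ms = 1.2 ms.
Total = 1.225 ms.

1.225 ms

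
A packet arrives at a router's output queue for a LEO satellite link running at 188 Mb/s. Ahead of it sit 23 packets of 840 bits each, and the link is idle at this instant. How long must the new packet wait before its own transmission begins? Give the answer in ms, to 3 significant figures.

Each queued packet: L/R = 840/188000000 = 0.00446809 ms.
23 queued → 0.102766 ms.
Queuing delay = 0.103 ms.

0.103 ms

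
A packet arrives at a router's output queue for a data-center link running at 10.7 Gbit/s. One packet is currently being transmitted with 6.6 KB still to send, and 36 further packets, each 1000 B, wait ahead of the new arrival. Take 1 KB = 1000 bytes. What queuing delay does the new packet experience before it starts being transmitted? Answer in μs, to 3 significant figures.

31.9 μs

Each queued packet: L/R = 8000/10700000000 = 0.747664 μs.
36 queued → 26.9159 μs.
Plus remaining 52800 bits of current packet: 4.93458 μs.
Queuing delay = 31.9 μs.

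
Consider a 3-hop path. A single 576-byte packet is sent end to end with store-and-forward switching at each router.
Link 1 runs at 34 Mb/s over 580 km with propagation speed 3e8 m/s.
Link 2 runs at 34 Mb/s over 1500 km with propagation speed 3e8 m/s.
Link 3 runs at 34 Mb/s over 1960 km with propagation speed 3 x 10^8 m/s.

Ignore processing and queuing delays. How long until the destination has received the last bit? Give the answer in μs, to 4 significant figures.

L = 576 × 8 = 4608 bits.
Transmission delay per hop = L/R = 4608/34000000 = 135.529 μs; 3 hops → 406.588 μs.
Propagation delays (d/s per hop): 1933.33, 5000, 6533.33 μs; sum = 13466.7 μs.
End-to-end = 13870 μs.

13870 μs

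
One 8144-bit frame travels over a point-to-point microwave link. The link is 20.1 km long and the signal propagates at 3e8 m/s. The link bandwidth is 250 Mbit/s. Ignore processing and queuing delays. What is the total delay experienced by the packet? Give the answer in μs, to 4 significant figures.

99.58 μs

Transmission delay = L/R = 8144 / 250000000 = 32.576 μs.
Propagation delay = d/s = 20100 m / 300000000 m/s = 67 μs.
Total = 99.58 μs.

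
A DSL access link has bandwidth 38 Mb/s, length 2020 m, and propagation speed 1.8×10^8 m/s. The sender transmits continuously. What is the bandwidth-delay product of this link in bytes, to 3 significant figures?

Propagation delay = 2020 / 180000000 = 1.12222e-05 s.
BDP = R × t_prop = 38000000 × 1.12222e-05 = 426.444 bits.
In bytes: 426.444/8 = 53.3 bytes.

53.3 bytes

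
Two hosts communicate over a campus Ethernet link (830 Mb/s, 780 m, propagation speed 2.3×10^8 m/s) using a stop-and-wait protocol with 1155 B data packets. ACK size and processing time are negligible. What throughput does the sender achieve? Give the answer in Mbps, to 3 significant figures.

516 Mbps

t_tx = L/R = 9240/830000000 = 1.11325e-05 s.
t_prop = 780/2.3e+08 = 3.3913e-06 s; RTT = 6.78261e-06 s.
Cycle = t_tx + RTT = 1.79151e-05 s.
Throughput = L / cycle = 9240 / 1.79151e-05 = 516 Mbps.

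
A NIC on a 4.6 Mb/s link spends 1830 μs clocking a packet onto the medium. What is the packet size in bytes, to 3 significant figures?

1050 bytes

L = R × t_tx = 4600000 b/s × 0.00183 s = 8418 bits.
In bytes: 8418 / 8 = 1050 bytes.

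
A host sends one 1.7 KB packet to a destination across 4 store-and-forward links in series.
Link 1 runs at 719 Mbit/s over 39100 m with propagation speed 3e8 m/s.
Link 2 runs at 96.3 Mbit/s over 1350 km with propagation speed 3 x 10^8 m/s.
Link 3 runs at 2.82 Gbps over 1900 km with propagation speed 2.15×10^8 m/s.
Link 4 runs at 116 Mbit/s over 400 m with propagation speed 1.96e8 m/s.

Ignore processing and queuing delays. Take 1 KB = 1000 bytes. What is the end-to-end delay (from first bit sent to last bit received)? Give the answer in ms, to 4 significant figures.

13.75 ms

L = 13600 bits.
Transmission delays (L/R per hop): 0.0189152, 0.141225, 0.0048227, 0.117241 ms; sum = 0.282205 ms.
Propagation delays (d/s per hop): 0.130333, 4.5, 8.83721, 0.00204082 ms; sum = 13.4696 ms.
End-to-end = 13.75 ms.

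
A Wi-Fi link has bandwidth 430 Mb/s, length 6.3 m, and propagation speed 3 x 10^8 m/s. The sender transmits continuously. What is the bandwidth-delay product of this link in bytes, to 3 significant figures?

Propagation delay = 6.3 / 300000000 = 2.1e-08 s.
BDP = R × t_prop = 430000000 × 2.1e-08 = 9.03 bits.
In bytes: 9.03/8 = 1.13 bytes.

1.13 bytes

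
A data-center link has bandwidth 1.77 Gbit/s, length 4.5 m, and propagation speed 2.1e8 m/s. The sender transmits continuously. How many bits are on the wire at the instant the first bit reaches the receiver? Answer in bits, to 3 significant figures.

37.9 bits

Propagation delay = 4.5 / 210000000 = 2.14286e-08 s.
BDP = R × t_prop = 1770000000 × 2.14286e-08 = 37.9286 bits.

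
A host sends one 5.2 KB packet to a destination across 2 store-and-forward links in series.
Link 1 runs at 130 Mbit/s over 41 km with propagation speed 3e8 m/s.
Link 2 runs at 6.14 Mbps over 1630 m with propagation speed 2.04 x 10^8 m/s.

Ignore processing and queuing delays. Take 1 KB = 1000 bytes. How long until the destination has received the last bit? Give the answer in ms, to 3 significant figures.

7.24 ms

L = 41600 bits.
Transmission delays (L/R per hop): 0.32, 6.77524 ms; sum = 7.09524 ms.
Propagation delays (d/s per hop): 0.136667, 0.0079902 ms; sum = 0.144657 ms.
End-to-end = 7.24 ms.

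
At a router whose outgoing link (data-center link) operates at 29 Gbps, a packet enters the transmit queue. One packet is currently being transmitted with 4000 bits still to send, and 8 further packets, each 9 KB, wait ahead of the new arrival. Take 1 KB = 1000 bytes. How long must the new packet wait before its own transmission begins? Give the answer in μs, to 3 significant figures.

20.0 μs

Each queued packet: L/R = 72000/29000000000 = 2.48276 μs.
8 queued → 19.8621 μs.
Plus remaining 4000 bits of current packet: 0.137931 μs.
Queuing delay = 20.0 μs.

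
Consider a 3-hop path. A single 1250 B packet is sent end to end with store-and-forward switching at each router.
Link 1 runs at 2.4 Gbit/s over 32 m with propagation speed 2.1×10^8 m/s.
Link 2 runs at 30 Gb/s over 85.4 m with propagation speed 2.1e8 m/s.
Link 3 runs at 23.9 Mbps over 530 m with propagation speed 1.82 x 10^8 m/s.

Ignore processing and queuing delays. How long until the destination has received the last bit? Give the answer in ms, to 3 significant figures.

L = 1250 × 8 = 10000 bits.
Transmission delays (L/R per hop): 0.00416667, 0.000333333, 0.41841 ms; sum = 0.42291 ms.
Propagation delays (d/s per hop): 0.000152381, 0.000406667, 0.00291209 ms; sum = 0.00347114 ms.
End-to-end = 0.426 ms.

0.426 ms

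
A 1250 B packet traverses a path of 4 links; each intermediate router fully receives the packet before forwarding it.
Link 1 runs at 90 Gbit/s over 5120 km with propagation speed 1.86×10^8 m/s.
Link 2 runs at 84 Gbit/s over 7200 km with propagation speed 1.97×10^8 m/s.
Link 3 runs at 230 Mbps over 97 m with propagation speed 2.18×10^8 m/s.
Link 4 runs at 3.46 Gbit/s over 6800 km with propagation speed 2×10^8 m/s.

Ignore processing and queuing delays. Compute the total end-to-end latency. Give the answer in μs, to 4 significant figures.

L = 1250 × 8 = 10000 bits.
Transmission delays (L/R per hop): 0.111111, 0.119048, 43.4783, 2.89017 μs; sum = 46.5986 μs.
Propagation delays (d/s per hop): 27526.9, 36548.2, 0.444954, 34000 μs; sum = 98075.6 μs.
End-to-end = 98120 μs.

98120 μs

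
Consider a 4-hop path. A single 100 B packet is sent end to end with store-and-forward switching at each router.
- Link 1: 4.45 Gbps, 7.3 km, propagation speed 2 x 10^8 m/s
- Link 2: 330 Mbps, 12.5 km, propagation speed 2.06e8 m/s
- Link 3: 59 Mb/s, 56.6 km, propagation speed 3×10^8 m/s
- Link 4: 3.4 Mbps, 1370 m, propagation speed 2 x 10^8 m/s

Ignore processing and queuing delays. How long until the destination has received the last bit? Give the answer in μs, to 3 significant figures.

544 μs

L = 100 × 8 = 800 bits.
Transmission delays (L/R per hop): 0.179775, 2.42424, 13.5593, 235.294 μs; sum = 251.457 μs.
Propagation delays (d/s per hop): 36.5, 60.6796, 188.667, 6.85 μs; sum = 292.696 μs.
End-to-end = 544 μs.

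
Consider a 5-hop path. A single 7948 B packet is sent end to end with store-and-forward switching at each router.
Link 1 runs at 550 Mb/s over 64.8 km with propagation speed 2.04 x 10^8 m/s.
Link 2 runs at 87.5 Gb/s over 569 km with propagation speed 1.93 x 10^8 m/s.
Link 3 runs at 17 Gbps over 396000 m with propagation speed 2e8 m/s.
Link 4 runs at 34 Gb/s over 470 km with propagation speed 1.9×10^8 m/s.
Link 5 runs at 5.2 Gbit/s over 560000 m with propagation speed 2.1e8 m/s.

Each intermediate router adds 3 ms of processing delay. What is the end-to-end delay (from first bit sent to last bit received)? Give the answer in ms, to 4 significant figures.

L = 7948 × 8 = 63584 bits.
Transmission delays (L/R per hop): 0.115607, 0.000726674, 0.00374024, 0.00187012, 0.0122277 ms; sum = 0.134172 ms.
Propagation delays (d/s per hop): 0.317647, 2.94819, 1.98, 2.47368, 2.66667 ms; sum = 10.3862 ms.
Processing at 4 router(s): 4 × 3 ms = 12 ms.
End-to-end = 22.52 ms.

22.52 ms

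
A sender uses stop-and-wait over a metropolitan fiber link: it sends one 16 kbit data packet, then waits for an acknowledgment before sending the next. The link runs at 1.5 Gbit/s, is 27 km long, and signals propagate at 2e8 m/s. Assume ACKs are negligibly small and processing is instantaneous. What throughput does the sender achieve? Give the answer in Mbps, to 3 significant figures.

57.0 Mbps

t_tx = L/R = 16000/1500000000 = 1.06667e-05 s.
t_prop = 27000/200000000 = 0.000135 s; RTT = 0.00027 s.
Cycle = t_tx + RTT = 0.000280667 s.
Throughput = L / cycle = 16000 / 0.000280667 = 57.0 Mbps.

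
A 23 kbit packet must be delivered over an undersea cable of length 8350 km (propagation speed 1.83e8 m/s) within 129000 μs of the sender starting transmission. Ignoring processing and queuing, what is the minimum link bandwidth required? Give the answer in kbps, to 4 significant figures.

275.9 kbps

Propagation delay = 8350000 / 183000000 = 45628.4 μs.
Transmission budget = 129000 − 45628.4 = 83371.6 μs.
R ≥ L / t_tx = 23000 bits / 0.0833716 s = 275.9 kbps.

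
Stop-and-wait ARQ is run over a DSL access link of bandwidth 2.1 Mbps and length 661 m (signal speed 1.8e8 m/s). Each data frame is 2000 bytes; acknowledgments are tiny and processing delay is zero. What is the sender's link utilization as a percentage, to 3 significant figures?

99.9 %

t_tx = L/R = 16000/2100000 = 0.00761905 s.
t_prop = 661/180000000 = 3.67222e-06 s; RTT = 7.34444e-06 s.
Cycle = t_tx + RTT = 0.00762639 s.
Utilization = t_tx / cycle = 0.00761905/0.00762639 = 99.9 %.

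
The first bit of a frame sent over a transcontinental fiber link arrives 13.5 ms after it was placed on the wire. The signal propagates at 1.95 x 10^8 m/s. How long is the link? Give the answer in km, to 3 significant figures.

2630 km

d = s × t_prop = 195000000 × 0.0135 = 2630 km.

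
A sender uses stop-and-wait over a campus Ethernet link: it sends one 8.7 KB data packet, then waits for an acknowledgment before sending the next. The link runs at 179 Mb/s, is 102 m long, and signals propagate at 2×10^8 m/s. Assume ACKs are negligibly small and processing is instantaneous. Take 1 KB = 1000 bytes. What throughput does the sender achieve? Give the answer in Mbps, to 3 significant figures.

179 Mbps

t_tx = L/R = 69600/179000000 = 0.000388827 s.
t_prop = 102/200000000 = 5.1e-07 s; RTT = 1.02e-06 s.
Cycle = t_tx + RTT = 0.000389847 s.
Throughput = L / cycle = 69600 / 0.000389847 = 179 Mbps.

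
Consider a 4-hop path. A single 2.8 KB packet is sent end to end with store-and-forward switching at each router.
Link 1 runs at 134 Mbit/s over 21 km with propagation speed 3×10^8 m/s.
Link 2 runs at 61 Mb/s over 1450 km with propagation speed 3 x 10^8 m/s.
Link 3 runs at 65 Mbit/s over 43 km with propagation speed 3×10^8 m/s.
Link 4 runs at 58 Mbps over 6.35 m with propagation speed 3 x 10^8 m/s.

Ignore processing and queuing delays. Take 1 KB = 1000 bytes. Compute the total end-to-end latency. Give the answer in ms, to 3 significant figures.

L = 22400 bits.
Transmission delays (L/R per hop): 0.167164, 0.367213, 0.344615, 0.386207 ms; sum = 1.2652 ms.
Propagation delays (d/s per hop): 0.07, 4.83333, 0.143333, 2.11667e-05 ms; sum = 5.04669 ms.
End-to-end = 6.31 ms.

6.31 ms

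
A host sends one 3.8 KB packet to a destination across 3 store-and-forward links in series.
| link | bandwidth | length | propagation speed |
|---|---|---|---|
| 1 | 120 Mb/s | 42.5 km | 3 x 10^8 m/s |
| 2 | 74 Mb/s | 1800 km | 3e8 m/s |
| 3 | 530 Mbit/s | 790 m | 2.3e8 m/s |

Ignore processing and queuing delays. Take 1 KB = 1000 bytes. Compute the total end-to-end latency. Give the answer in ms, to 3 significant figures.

6.87 ms

L = 30400 bits.
Transmission delays (L/R per hop): 0.253333, 0.410811, 0.0573585 ms; sum = 0.721503 ms.
Propagation delays (d/s per hop): 0.141667, 6, 0.00343478 ms; sum = 6.1451 ms.
End-to-end = 6.87 ms.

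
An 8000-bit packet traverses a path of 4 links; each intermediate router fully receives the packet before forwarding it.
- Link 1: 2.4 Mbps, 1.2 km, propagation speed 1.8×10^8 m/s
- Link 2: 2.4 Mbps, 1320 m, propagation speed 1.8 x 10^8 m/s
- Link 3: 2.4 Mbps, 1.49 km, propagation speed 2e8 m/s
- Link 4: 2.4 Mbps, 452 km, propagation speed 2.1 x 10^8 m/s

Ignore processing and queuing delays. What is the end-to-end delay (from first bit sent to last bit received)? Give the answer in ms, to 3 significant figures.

Transmission delay per hop = L/R = 8000/2400000 = 3.33333 ms; 4 hops → 13.3333 ms.
Propagation delays (d/s per hop): 0.00666667, 0.00733333, 0.00745, 2.15238 ms; sum = 2.17383 ms.
End-to-end = 15.5 ms.

15.5 ms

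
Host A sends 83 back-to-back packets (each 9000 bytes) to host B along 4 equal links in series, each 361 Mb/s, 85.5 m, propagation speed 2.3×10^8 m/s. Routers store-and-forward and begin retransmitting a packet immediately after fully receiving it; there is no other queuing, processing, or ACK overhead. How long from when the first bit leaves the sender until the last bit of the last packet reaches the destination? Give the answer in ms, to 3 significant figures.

Per-hop transmission t_tx = L/R = 72000/361000000 = 0.199446 ms.
Per-hop propagation t_prop = 85.5/2.3e+08 = 0.000371739 ms.
Pipeline fill: first packet needs 4·t_tx to clear all hops; remaining 82 packets each add one t_tx.
Total = (4+83-1)·t_tx + 4·t_prop = 86·0.199446 + 4·0.000371739 = 17.2 ms.

17.2 ms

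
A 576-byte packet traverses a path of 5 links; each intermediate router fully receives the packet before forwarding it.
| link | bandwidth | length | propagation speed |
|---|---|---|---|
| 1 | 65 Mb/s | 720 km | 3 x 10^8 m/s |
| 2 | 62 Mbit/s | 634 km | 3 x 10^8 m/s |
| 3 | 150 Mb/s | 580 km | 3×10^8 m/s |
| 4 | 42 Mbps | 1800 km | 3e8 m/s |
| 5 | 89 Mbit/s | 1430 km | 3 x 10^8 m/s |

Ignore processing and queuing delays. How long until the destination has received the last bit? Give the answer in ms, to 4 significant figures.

17.55 ms

L = 576 × 8 = 4608 bits.
Transmission delays (L/R per hop): 0.0708923, 0.0743226, 0.03072, 0.109714, 0.0517753 ms; sum = 0.337424 ms.
Propagation delays (d/s per hop): 2.4, 2.11333, 1.93333, 6, 4.76667 ms; sum = 17.2133 ms.
End-to-end = 17.55 ms.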